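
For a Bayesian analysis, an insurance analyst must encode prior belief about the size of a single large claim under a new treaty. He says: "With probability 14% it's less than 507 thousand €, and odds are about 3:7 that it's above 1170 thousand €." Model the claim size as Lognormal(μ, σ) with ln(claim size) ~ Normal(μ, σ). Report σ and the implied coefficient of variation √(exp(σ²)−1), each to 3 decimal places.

If T ~ Lognormal(μ,σ) then ln T ~ Normal(μ,σ), so the p-quantile of ln T is μ + z_p·σ.
ln(507) = 6.229 and ln(1170) = 7.065; z_{0.14} = -1.08, z_{0.7} = 0.5244.
σ = (7.065 − 6.229)/(0.5244 − (-1.08)) = 0.521.
μ = 6.229 − (-1.08)·0.521 = 6.791.
CV = √(exp(σ²)−1) = √(exp(0.2716)−1) = 0.559.

σ ≈ 0.521, CV ≈ 0.559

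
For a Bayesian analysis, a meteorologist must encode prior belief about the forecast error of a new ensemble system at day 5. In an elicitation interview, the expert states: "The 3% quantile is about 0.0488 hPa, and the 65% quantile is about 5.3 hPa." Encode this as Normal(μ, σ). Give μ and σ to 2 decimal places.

μ = 4.41, σ = 2.32

For Normal(μ,σ), the p-quantile is μ + z_p·σ. Here z_{0.03} = -1.881, z_{0.65} = 0.3853.
So 0.0488 = μ − 1.881σ and 5.3 = μ + 0.3853σ.
Subtracting: σ = (5.3 − 0.0488)/(0.3853 − (-1.881)) = 2.32.
Then μ = 0.0488 − (-1.881)·2.32 = 4.41.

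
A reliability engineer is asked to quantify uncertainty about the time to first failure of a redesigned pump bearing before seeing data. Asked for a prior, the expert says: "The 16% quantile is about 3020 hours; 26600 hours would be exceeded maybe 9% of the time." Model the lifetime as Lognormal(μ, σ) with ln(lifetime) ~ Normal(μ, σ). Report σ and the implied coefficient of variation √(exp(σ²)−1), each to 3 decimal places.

If T ~ Lognormal(μ,σ) then ln T ~ Normal(μ,σ), so the p-quantile of ln T is μ + z_p·σ.
ln(3020) = 8.013 and ln(26600) = 10.19; z_{0.16} = -0.9945, z_{0.91} = 1.341.
σ = (10.19 − 8.013)/(1.341 − (-0.9945)) = 0.932.
μ = 8.013 − (-0.9945)·0.932 = 8.940.
CV = √(exp(σ²)−1) = √(exp(0.8680)−1) = 1.176.

σ ≈ 0.932, CV ≈ 1.176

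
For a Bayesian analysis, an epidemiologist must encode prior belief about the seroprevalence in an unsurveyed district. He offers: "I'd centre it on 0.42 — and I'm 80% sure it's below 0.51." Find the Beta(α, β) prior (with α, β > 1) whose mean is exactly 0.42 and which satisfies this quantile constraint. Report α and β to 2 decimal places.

α ≈ 8.85, β ≈ 12.23

With mean 0.42 fixed, write α = 0.42s, β = 0.58s where s = α+β.
Need P(θ < 0.51) = 0.8 under Beta(0.42s, 0.58s). Normal approximation: (q−m)/√(m(1−m)/s) ≈ z_{0.8} = 0.842, so s ≈ 0.42·0.58·(0.842)²/(0.51−0.42)² = 21.3.
At s = 21.3: P(θ<0.51) ≈ 0.801. Adjusting to match 0.8 gives s ≈ 21.08.
So α = 0.42·21.08 ≈ 8.85, β = 0.58·21.08 ≈ 12.23.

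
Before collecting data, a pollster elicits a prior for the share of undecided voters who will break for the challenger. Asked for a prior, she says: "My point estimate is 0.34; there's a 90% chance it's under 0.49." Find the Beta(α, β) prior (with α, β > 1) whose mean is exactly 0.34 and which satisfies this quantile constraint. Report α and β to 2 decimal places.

With mean 0.34 fixed, write α = 0.34s, β = 0.66s where s = α+β.
Need P(θ < 0.49) = 0.9 under Beta(0.34s, 0.66s). Normal approximation: (q−m)/√(m(1−m)/s) ≈ z_{0.9} = 1.28, so s ≈ 0.34·0.66·(1.28)²/(0.49−0.34)² = 16.4.
At s = 16.4: P(θ<0.49) ≈ 0.897. Adjusting to match 0.9 gives s ≈ 16.90.
So α = 0.34·16.90 ≈ 5.74, β = 0.66·16.90 ≈ 11.15.

α ≈ 5.74, β ≈ 11.15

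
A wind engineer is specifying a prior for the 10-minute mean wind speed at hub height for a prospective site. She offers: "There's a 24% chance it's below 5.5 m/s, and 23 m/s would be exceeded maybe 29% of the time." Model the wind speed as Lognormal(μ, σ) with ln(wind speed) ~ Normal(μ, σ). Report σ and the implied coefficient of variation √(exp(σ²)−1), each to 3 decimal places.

σ ≈ 1.136, CV ≈ 1.623

If T ~ Lognormal(μ,σ) then ln T ~ Normal(μ,σ), so the p-quantile of ln T is μ + z_p·σ.
ln(5.5) = 1.705 and ln(23) = 3.135; z_{0.24} = -0.7063, z_{0.71} = 0.5534.
σ = (3.135 − 1.705)/(0.5534 − (-0.7063)) = 1.136.
μ = 1.705 − (-0.7063)·1.136 = 2.507.
CV = √(exp(σ²)−1) = √(exp(1.2900)−1) = 1.623.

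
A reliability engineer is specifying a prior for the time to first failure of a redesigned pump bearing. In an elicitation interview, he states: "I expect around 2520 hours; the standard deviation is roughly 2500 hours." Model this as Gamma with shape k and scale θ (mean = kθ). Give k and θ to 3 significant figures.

For Gamma(k, scale θ): mean = kθ, variance = kθ², so CV = 1/√k.
CV = SD/mean = 2500/2520 = 0.9921, hence k = 1/CV² = 1.02.
Then θ = mean/k = 2520/1.02 = 2480.

k ≈ 1.02, θ ≈ 2480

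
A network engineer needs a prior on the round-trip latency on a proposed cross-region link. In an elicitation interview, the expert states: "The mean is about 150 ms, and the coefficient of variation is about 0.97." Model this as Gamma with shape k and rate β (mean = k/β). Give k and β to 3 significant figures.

For Gamma(k, rate β): mean = k/β, variance = k/β², so CV = 1/√k.
CV = 0.97, hence k = 1/CV² = 1.06.
Then β = k/mean = 1.06/150 = 0.00709.

k ≈ 1.06, β ≈ 0.00709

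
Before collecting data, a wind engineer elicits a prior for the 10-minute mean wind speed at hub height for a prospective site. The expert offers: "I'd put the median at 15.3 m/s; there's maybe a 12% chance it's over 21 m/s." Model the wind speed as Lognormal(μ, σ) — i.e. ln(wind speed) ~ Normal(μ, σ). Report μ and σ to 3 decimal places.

If T ~ Lognormal(μ,σ) then ln T ~ Normal(μ,σ), so the p-quantile of ln T is μ + z_p·σ.
ln(15.3) = 2.728 and ln(21) = 3.045; z_{0.5} = 0, z_{0.88} = 1.175.
σ = (3.045 − 2.728)/(1.175 − (0)) = 0.270.
μ = 2.728 − (0)·0.270 = 2.728.

μ ≈ 2.728, σ ≈ 0.270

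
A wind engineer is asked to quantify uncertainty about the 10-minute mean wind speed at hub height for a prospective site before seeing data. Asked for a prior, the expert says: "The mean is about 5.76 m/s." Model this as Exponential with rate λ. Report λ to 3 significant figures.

Exponential mean = 1/λ, so λ = 1/5.76 = 0.174.

λ ≈ 0.174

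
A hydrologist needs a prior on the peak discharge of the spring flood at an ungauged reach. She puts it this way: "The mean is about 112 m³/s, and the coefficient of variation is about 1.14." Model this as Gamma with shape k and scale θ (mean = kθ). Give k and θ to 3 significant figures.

For Gamma(k, scale θ): mean = kθ, variance = kθ², so CV = 1/√k.
CV = 1.14, hence k = 1/CV² = 0.769.
Then θ = mean/k = 112/0.769 = 146.

k ≈ 0.769, θ ≈ 146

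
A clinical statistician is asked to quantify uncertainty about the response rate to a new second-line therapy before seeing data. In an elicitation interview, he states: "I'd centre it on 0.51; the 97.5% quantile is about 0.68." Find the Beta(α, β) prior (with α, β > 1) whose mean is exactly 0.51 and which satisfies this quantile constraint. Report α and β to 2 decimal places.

With mean 0.51 fixed, write α = 0.51s, β = 0.49s where s = α+β.
Need P(θ < 0.68) = 0.975 under Beta(0.51s, 0.49s). Normal approximation: (q−m)/√(m(1−m)/s) ≈ z_{0.975} = 1.96, so s ≈ 0.51·0.49·(1.96)²/(0.68−0.51)² = 33.2.
At s = 33.2: P(θ<0.68) ≈ 0.978. Adjusting to match 0.975 gives s ≈ 31.51.
So α = 0.51·31.51 ≈ 16.07, β = 0.49·31.51 ≈ 15.44.

α ≈ 16.07, β ≈ 15.44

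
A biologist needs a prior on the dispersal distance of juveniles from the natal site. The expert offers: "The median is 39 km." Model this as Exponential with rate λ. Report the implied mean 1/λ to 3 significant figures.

mean ≈ 56.3 km

Exponential median = ln 2 / λ, so λ = ln 2 / 39.0 = 0.0178.
Mean = 1/λ = 56.3 km.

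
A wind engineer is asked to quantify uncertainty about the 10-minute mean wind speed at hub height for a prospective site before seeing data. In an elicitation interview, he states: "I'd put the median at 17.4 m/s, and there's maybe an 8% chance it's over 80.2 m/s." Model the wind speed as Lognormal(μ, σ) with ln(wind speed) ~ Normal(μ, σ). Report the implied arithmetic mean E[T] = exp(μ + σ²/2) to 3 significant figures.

If T ~ Lognormal(μ,σ) then ln T ~ Normal(μ,σ), so the p-quantile of ln T is μ + z_p·σ.
ln(17.4) = 2.856 and ln(80.2) = 4.385; z_{0.5} = 0, z_{0.92} = 1.405.
σ = (4.385 − 2.856)/(1.405 − (0)) = 1.088.
μ = 2.856 − (0)·1.088 = 2.856.
E[T] = exp(μ + σ²/2) = exp(2.856 + 0.5914) = 31.4 m/s.

E[T] ≈ 31.4 m/s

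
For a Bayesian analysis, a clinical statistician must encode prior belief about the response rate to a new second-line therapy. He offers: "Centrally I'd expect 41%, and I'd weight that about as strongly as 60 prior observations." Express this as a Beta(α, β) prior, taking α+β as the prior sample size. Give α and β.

α = 24.6, β = 35.4

Under the effective-sample-size interpretation, Beta(α, β) has prior mean α/(α+β) and prior sample size α+β.
So α+β = 60 and α/(α+β) = 0.41, giving α = 0.41·60 = 24.6 and β = 60 − 24.6 = 35.4.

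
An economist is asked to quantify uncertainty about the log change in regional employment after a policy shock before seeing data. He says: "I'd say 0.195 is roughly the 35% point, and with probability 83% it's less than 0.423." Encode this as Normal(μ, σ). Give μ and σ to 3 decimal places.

The p-quantile of Normal(μ,σ) is μ + z_p·σ, with z_{0.35} = -0.3853 and z_{0.83} = 0.9542.
Eliminate σ: μ = (z₂·x₁ − z₁·x₂)/(z₂ − z₁) = (0.9542·0.195 − (-0.3853)·0.423)/1.339 = 0.261.
Then σ = (x₂ − x₁)/(z₂ − z₁) = (0.423 − 0.195)/1.339 = 0.170.

μ = 0.261, σ = 0.170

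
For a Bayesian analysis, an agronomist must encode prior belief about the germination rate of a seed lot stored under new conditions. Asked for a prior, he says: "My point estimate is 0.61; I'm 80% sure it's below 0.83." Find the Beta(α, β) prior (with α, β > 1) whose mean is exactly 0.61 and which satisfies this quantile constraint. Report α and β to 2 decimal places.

α ≈ 2.18, β ≈ 1.40

With mean 0.61 fixed, write α = 0.61s, β = 0.39s where s = α+β.
Need P(θ < 0.83) = 0.8 under Beta(0.61s, 0.39s). Normal approximation: (q−m)/√(m(1−m)/s) ≈ z_{0.8} = 0.842, so s ≈ 0.61·0.39·(0.842)²/(0.83−0.61)² = 3.5.
At s = 3.5: P(θ<0.83) ≈ 0.796. Adjusting to match 0.8 gives s ≈ 3.58.
So α = 0.61·3.58 ≈ 2.18, β = 0.39·3.58 ≈ 1.40.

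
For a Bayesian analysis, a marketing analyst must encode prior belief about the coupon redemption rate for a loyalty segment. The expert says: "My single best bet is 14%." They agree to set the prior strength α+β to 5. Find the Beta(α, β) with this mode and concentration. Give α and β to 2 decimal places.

α = 1.42, β = 3.58

For α,β > 1 the Beta mode is (α−1)/(α+β−2). With α+β = 5, the mode is (α−1)/3.
Set (α−1)/3 = 0.14 → α = 1 + 0.14·3 = 1.42.
β = 5 − α = 3.58.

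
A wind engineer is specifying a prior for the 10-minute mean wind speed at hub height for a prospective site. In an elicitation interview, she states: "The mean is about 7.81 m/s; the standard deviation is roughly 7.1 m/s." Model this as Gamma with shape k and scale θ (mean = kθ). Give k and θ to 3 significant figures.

k ≈ 1.21, θ ≈ 6.45

For Gamma(k, scale θ): mean = kθ, variance = kθ², so CV = 1/√k.
CV = SD/mean = 7.1/7.81 = 0.9091, hence k = 1/CV² = 1.21.
Then θ = mean/k = 7.81/1.21 = 6.45.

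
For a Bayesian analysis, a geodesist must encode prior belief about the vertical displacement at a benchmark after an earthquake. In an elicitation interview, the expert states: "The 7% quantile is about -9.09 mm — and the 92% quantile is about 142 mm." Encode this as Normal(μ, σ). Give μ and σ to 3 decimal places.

μ = 68.309, σ = 52.446

For Normal(μ,σ), the p-quantile is μ + z_p·σ. Here z_{0.07} = -1.476, z_{0.92} = 1.405.
So -9.09 = μ − 1.476σ and 142 = μ + 1.405σ.
Subtracting: σ = (142 − -9.09)/(1.405 − (-1.476)) = 52.446.
Then μ = -9.09 − (-1.476)·52.446 = 68.309.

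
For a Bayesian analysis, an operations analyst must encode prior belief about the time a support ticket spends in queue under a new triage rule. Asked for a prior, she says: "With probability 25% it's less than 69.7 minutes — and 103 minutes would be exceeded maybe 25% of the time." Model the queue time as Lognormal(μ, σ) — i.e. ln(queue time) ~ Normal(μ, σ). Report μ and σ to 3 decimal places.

μ ≈ 4.439, σ ≈ 0.289

If T ~ Lognormal(μ,σ) then ln T ~ Normal(μ,σ), so the p-quantile of ln T is μ + z_p·σ.
ln(69.7) = 4.244 and ln(103) = 4.635; z_{0.25} = -0.6745, z_{0.75} = 0.6745.
σ = (4.635 − 4.244)/(0.6745 − (-0.6745)) = 0.289.
μ = 4.244 − (-0.6745)·0.289 = 4.439.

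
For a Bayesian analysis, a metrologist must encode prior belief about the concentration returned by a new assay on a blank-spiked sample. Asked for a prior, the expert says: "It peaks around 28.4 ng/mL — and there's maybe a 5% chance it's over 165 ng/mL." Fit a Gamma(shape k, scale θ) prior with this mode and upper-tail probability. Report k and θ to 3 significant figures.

Gamma(k,θ) with k>1 has mode (k−1)θ, so θ = 28.4/(k−1).
Need P(X < 165) = 0.95 with θ tied to k this way. Start at k = 2, θ = 28.4: P(X<165) ≈ 0.980.
Too high — lower k to spread out. Iterating converges to k ≈ 1.74.
Then θ = 28.4/(1.74−1) ≈ 38.2.

k ≈ 1.74, θ ≈ 38.2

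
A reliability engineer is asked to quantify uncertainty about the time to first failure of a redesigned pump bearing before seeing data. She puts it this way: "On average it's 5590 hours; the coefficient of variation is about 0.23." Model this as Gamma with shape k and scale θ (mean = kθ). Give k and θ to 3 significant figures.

For Gamma(k, scale θ): mean = kθ, variance = kθ², so CV = 1/√k.
CV = 0.23, hence k = 1/CV² = 18.9.
Then θ = mean/k = 5590/18.9 = 296.

k ≈ 18.9, θ ≈ 296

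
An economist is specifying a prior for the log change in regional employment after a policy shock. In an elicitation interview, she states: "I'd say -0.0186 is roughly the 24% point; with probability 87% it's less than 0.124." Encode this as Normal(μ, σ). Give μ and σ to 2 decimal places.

For Normal(μ,σ), the p-quantile is μ + z_p·σ. Here z_{0.24} = -0.7063, z_{0.87} = 1.126.
So -0.0186 = μ − 0.7063σ and 0.124 = μ + 1.126σ.
Subtracting: σ = (0.124 − -0.0186)/(1.126 − (-0.7063)) = 0.08.
Then μ = -0.0186 − (-0.7063)·0.08 = 0.04.

μ = 0.04, σ = 0.08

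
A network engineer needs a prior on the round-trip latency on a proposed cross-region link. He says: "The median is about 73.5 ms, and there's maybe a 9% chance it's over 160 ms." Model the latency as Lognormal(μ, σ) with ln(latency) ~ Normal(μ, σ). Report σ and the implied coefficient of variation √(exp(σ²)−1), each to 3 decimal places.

σ ≈ 0.580, CV ≈ 0.633

If T ~ Lognormal(μ,σ) then ln T ~ Normal(μ,σ), so the p-quantile of ln T is μ + z_p·σ.
ln(73.5) = 4.297 and ln(160) = 5.075; z_{0.5} = 0, z_{0.91} = 1.341.
σ = (5.075 − 4.297)/(1.341 − (0)) = 0.580.
μ = 4.297 − (0)·0.580 = 4.297.
CV = √(exp(σ²)−1) = √(exp(0.3366)−1) = 0.633.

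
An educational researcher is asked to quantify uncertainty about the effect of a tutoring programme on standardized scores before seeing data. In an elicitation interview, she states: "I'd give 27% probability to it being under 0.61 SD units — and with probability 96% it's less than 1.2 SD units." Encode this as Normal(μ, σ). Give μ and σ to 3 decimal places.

For Normal(μ,σ), the p-quantile is μ + z_p·σ. Here z_{0.27} = -0.6128, z_{0.96} = 1.751.
So 0.61 = μ − 0.6128σ and 1.2 = μ + 1.751σ.
Subtracting: σ = (1.2 − 0.61)/(1.751 − (-0.6128)) = 0.250.
Then μ = 0.61 − (-0.6128)·0.250 = 0.763.

μ = 0.763, σ = 0.250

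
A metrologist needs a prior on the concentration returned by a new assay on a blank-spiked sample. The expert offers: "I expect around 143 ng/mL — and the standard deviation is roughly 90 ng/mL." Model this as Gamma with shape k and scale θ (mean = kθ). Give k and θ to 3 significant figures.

For Gamma(k, scale θ): mean = kθ, variance = kθ², so CV = 1/√k.
CV = SD/mean = 90/143 = 0.6294, hence k = 1/CV² = 2.52.
Then θ = mean/k = 143/2.52 = 56.6.

k ≈ 2.52, θ ≈ 56.6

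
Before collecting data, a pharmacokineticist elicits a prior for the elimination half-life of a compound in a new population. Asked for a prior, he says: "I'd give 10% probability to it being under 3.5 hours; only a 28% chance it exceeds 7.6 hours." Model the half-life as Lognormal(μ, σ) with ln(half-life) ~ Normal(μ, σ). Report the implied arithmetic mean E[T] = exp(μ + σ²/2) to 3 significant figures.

E[T] ≈ 6.5 hours

If T ~ Lognormal(μ,σ) then ln T ~ Normal(μ,σ), so the p-quantile of ln T is μ + z_p·σ.
ln(3.5) = 1.253 and ln(7.6) = 2.028; z_{0.1} = -1.282, z_{0.72} = 0.5828.
σ = (2.028 − 1.253)/(0.5828 − (-1.282)) = 0.416.
μ = 1.253 − (-1.282)·0.416 = 1.786.
E[T] = exp(μ + σ²/2) = exp(1.786 + 0.0865) = 6.5 hours.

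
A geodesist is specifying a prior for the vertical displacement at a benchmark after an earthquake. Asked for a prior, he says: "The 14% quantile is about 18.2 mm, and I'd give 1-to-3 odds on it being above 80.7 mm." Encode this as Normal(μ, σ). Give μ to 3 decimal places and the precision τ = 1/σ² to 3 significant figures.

For Normal(μ,σ), the p-quantile is μ + z_p·σ. Here z_{0.14} = -1.08, z_{0.75} = 0.6745.
So 18.2 = μ − 1.08σ and 80.7 = μ + 0.6745σ.
Subtracting: σ = (80.7 − 18.2)/(0.6745 − (-1.08)) = 35.616.
Then μ = 18.2 − (-1.08)·35.616 = 56.677.
Precision τ = 1/σ² = 1/35.62² = 0.000788.

μ = 56.677, τ = 0.000788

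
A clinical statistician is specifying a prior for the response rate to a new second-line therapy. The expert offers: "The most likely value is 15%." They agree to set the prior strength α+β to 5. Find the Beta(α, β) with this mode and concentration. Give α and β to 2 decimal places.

α = 1.45, β = 3.55

For α,β > 1 the Beta mode is (α−1)/(α+β−2). With α+β = 5, the mode is (α−1)/3.
Set (α−1)/3 = 0.15 → α = 1 + 0.15·3 = 1.45.
β = 5 − α = 3.55.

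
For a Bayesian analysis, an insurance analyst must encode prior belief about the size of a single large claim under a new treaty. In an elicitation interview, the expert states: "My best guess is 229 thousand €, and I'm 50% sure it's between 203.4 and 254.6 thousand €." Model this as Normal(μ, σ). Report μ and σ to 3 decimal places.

μ = 229.000, σ = 37.955

A symmetric 50% interval runs μ ± z·σ with z = 0.6745.
Half-width = 25.6, so σ = 25.6/0.6745 = 37.955.
μ is the stated best guess, 229.000.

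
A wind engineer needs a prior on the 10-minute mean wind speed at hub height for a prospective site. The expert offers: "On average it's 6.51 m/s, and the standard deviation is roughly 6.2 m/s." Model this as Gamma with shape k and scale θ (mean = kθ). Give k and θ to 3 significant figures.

For Gamma(k, scale θ): mean = kθ, variance = kθ², so CV = 1/√k.
CV = SD/mean = 6.2/6.51 = 0.9524, hence k = 1/CV² = 1.1.
Then θ = mean/k = 6.51/1.1 = 5.9.

k ≈ 1.1, θ ≈ 5.9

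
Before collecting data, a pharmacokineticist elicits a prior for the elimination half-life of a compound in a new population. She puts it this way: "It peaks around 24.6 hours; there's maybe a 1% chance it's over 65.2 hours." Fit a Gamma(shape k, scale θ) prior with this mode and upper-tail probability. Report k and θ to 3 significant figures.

Gamma(k,θ) with k>1 has mode (k−1)θ, so θ = 24.6/(k−1).
Need P(X < 65.2) = 0.99 with θ tied to k this way. Start at k = 2, θ = 24.6: P(X<65.2) ≈ 0.742.
Too low — raise k to concentrate. Iterating converges to k ≈ 5.88.
Then θ = 24.6/(5.88−1) ≈ 5.04.

k ≈ 5.88, θ ≈ 5.04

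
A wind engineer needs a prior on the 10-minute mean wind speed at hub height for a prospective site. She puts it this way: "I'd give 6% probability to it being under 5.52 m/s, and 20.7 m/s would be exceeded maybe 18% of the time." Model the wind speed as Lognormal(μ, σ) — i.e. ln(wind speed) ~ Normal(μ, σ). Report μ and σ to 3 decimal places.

μ ≈ 2.540, σ ≈ 0.535

If T ~ Lognormal(μ,σ) then ln T ~ Normal(μ,σ), so the p-quantile of ln T is μ + z_p·σ.
ln(5.52) = 1.708 and ln(20.7) = 3.03; z_{0.06} = -1.555, z_{0.82} = 0.9154.
σ = (3.03 − 1.708)/(0.9154 − (-1.555)) = 0.535.
μ = 1.708 − (-1.555)·0.535 = 2.540.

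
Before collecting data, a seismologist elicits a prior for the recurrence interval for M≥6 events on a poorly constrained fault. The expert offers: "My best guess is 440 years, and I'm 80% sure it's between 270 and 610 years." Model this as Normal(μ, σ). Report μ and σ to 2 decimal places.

A symmetric 80% interval runs μ ± z·σ with z = 1.282.
Half-width = 170, so σ = 170/1.282 = 132.65.
μ is the stated best guess, 440.00.

μ = 440.00, σ = 132.65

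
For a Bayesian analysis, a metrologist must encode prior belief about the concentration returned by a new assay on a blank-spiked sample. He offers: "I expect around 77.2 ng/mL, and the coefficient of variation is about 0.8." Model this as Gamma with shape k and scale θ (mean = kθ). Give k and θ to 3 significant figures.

k ≈ 1.56, θ ≈ 49.4

For Gamma(k, scale θ): mean = kθ, variance = kθ², so CV = 1/√k.
CV = 0.8, hence k = 1/CV² = 1.56.
Then θ = mean/k = 77.2/1.56 = 49.4.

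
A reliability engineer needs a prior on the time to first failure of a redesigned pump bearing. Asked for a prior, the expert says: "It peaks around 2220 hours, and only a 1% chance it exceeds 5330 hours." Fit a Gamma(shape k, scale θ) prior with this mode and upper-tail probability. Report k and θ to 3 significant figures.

Gamma(k,θ) with k>1 has mode (k−1)θ, so θ = 2220/(k−1).
Need P(X < 5330) = 0.99 with θ tied to k this way. Start at k = 2, θ = 2220: P(X<5330) ≈ 0.692.
Too low — raise k to concentrate. Iterating converges to k ≈ 7.17.
Then θ = 2220/(7.17−1) ≈ 360.

k ≈ 7.17, θ ≈ 360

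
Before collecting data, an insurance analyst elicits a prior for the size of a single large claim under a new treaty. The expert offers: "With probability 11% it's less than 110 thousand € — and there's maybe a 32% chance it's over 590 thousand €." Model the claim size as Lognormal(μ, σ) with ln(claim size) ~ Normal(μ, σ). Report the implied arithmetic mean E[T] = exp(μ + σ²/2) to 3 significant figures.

If T ~ Lognormal(μ,σ) then ln T ~ Normal(μ,σ), so the p-quantile of ln T is μ + z_p·σ.
ln(110) = 4.7 and ln(590) = 6.38; z_{0.11} = -1.227, z_{0.68} = 0.4677.
σ = (6.38 − 4.7)/(0.4677 − (-1.227)) = 0.991.
μ = 4.7 − (-1.227)·0.991 = 5.916.
E[T] = exp(μ + σ²/2) = exp(5.916 + 0.4914) = 607 thousand €.

E[T] ≈ 607 thousand €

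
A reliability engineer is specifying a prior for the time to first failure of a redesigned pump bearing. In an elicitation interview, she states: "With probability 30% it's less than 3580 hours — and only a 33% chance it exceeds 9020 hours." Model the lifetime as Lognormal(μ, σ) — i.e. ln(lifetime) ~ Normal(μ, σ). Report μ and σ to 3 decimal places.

μ ≈ 8.686, σ ≈ 0.958

If T ~ Lognormal(μ,σ) then ln T ~ Normal(μ,σ), so the p-quantile of ln T is μ + z_p·σ.
ln(3580) = 8.183 and ln(9020) = 9.107; z_{0.3} = -0.5244, z_{0.67} = 0.4399.
σ = (9.107 − 8.183)/(0.4399 − (-0.5244)) = 0.958.
μ = 8.183 − (-0.5244)·0.958 = 8.686.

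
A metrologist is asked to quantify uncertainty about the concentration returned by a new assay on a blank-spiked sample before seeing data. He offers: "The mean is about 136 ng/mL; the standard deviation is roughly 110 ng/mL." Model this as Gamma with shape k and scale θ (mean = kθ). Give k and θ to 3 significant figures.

For Gamma(k, scale θ): mean = kθ, variance = kθ², so CV = 1/√k.
CV = SD/mean = 110/136 = 0.8088, hence k = 1/CV² = 1.53.
Then θ = mean/k = 136/1.53 = 89.

k ≈ 1.53, θ ≈ 89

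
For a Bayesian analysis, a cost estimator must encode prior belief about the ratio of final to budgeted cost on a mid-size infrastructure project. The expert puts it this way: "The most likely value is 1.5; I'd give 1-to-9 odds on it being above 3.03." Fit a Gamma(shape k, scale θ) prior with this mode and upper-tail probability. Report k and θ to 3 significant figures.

k ≈ 4.88, θ ≈ 0.387

Gamma(k,θ) with k>1 has mode (k−1)θ, so θ = 1.5/(k−1).
Need P(X < 3.03) = 0.9 with θ tied to k this way. Start at k = 2, θ = 1.5: P(X<3.03) ≈ 0.599.
Too low — raise k to concentrate. Iterating converges to k ≈ 4.88.
Then θ = 1.5/(4.88−1) ≈ 0.387.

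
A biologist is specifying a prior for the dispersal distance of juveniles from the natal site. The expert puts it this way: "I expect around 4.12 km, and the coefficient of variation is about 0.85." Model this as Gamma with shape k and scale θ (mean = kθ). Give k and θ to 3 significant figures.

For Gamma(k, scale θ): mean = kθ, variance = kθ², so CV = 1/√k.
CV = 0.85, hence k = 1/CV² = 1.38.
Then θ = mean/k = 4.12/1.38 = 2.98.

k ≈ 1.38, θ ≈ 2.98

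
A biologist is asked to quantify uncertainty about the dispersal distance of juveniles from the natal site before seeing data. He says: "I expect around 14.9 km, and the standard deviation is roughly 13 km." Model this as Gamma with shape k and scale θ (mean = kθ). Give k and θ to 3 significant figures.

For Gamma(k, scale θ): mean = kθ, variance = kθ², so CV = 1/√k.
CV = SD/mean = 13/14.9 = 0.8725, hence k = 1/CV² = 1.31.
Then θ = mean/k = 14.9/1.31 = 11.3.

k ≈ 1.31, θ ≈ 11.3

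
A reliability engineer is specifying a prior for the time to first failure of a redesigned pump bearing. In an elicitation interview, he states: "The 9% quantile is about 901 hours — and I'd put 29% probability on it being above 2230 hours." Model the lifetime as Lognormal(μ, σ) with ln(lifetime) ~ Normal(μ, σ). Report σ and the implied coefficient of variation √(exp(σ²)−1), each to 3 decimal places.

If T ~ Lognormal(μ,σ) then ln T ~ Normal(μ,σ), so the p-quantile of ln T is μ + z_p·σ.
ln(901) = 6.804 and ln(2230) = 7.71; z_{0.09} = -1.341, z_{0.71} = 0.5534.
σ = (7.71 − 6.804)/(0.5534 − (-1.341)) = 0.478.
μ = 6.804 − (-1.341)·0.478 = 7.445.
CV = √(exp(σ²)−1) = √(exp(0.2289)−1) = 0.507.

σ ≈ 0.478, CV ≈ 0.507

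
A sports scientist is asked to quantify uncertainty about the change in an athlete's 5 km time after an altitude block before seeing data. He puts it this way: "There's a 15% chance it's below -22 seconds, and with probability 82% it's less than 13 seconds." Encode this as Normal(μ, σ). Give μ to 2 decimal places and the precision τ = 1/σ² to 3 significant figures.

μ = -3.41, τ = 0.00311

The p-quantile of Normal(μ,σ) is μ + z_p·σ, with z_{0.15} = -1.036 and z_{0.82} = 0.9154.
Eliminate σ: μ = (z₂·x₁ − z₁·x₂)/(z₂ − z₁) = (0.9154·-22 − (-1.036)·13)/1.952 = -3.41.
Then σ = (x₂ − x₁)/(z₂ − z₁) = (13 − -22)/1.952 = 17.93.
Precision τ = 1/σ² = 1/17.93² = 0.00311.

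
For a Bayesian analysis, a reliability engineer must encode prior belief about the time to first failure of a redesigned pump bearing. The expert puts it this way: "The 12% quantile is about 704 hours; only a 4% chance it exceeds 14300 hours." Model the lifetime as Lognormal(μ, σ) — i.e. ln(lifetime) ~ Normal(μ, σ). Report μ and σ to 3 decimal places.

If T ~ Lognormal(μ,σ) then ln T ~ Normal(μ,σ), so the p-quantile of ln T is μ + z_p·σ.
ln(704) = 6.557 and ln(14300) = 9.568; z_{0.12} = -1.175, z_{0.96} = 1.751.
σ = (9.568 − 6.557)/(1.751 − (-1.175)) = 1.029.
μ = 6.557 − (-1.175)·1.029 = 7.766.

μ ≈ 7.766, σ ≈ 1.029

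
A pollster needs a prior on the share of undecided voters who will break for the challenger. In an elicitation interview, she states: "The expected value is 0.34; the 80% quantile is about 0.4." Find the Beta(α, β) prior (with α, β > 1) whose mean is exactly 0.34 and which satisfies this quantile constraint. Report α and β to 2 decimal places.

α ≈ 14.66, β ≈ 28.46

With mean 0.34 fixed, write α = 0.34s, β = 0.66s where s = α+β.
Need P(θ < 0.4) = 0.8 under Beta(0.34s, 0.66s). Normal approximation: (q−m)/√(m(1−m)/s) ≈ z_{0.8} = 0.842, so s ≈ 0.34·0.66·(0.842)²/(0.4−0.34)² = 44.2.
At s = 44.2: P(θ<0.4) ≈ 0.803. Adjusting to match 0.8 gives s ≈ 43.12.
So α = 0.34·43.12 ≈ 14.66, β = 0.66·43.12 ≈ 28.46.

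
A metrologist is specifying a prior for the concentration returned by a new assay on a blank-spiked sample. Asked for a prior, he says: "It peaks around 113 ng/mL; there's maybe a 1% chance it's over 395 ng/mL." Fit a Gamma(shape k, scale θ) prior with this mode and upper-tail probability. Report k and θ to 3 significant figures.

k ≈ 3.77, θ ≈ 40.8

Gamma(k,θ) with k>1 has mode (k−1)θ, so θ = 113/(k−1).
Need P(X < 395) = 0.99 with θ tied to k this way. Start at k = 2, θ = 113: P(X<395) ≈ 0.864.
Too low — raise k to concentrate. Iterating converges to k ≈ 3.77.
Then θ = 113/(3.77−1) ≈ 40.8.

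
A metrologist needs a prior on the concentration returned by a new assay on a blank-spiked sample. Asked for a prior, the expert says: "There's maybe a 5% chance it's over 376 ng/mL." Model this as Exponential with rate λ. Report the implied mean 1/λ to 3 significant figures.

P(T > 376.0) = e^(−λ·376.0) = 0.05, so λ = −ln(0.05)/376.0 = 0.00797.
Mean = 1/λ = 126 ng/mL.

mean ≈ 126 ng/mL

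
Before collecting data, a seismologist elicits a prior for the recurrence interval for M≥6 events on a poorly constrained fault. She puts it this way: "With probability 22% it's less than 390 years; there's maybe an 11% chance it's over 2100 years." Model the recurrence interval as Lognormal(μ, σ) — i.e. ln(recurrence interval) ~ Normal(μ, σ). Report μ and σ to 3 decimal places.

If T ~ Lognormal(μ,σ) then ln T ~ Normal(μ,σ), so the p-quantile of ln T is μ + z_p·σ.
ln(390) = 5.966 and ln(2100) = 7.65; z_{0.22} = -0.7722, z_{0.89} = 1.227.
σ = (7.65 − 5.966)/(1.227 − (-0.7722)) = 0.842.
μ = 5.966 − (-0.7722)·0.842 = 6.617.

μ ≈ 6.617, σ ≈ 0.842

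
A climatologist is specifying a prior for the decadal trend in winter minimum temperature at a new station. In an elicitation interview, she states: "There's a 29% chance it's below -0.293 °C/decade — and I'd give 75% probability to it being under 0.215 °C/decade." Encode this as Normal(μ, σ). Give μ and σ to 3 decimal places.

The p-quantile of Normal(μ,σ) is μ + z_p·σ, with z_{0.29} = -0.5534 and z_{0.75} = 0.6745.
Eliminate σ: μ = (z₂·x₁ − z₁·x₂)/(z₂ − z₁) = (0.6745·-0.293 − (-0.5534)·0.215)/1.228 = -0.064.
Then σ = (x₂ − x₁)/(z₂ − z₁) = (0.215 − -0.293)/1.228 = 0.414.

μ = -0.064, σ = 0.414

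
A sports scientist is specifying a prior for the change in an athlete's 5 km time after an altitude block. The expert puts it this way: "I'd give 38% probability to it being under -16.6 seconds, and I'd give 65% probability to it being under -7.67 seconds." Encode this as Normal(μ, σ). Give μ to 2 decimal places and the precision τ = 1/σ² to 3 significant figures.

For Normal(μ,σ), the p-quantile is μ + z_p·σ. Here z_{0.38} = -0.3055, z_{0.65} = 0.3853.
So -16.6 = μ − 0.3055σ and -7.67 = μ + 0.3853σ.
Subtracting: σ = (-7.67 − -16.6)/(0.3853 − (-0.3055)) = 12.93.
Then μ = -16.6 − (-0.3055)·12.93 = -12.65.
Precision τ = 1/σ² = 1/12.93² = 0.00598.

μ = -12.65, τ = 0.00598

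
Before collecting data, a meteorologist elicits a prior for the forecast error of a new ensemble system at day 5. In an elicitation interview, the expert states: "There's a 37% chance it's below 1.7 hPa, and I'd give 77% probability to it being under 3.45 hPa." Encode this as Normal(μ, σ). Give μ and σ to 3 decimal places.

For Normal(μ,σ), the p-quantile is μ + z_p·σ. Here z_{0.37} = -0.3319, z_{0.77} = 0.7388.
So 1.7 = μ − 0.3319σ and 3.45 = μ + 0.7388σ.
Subtracting: σ = (3.45 − 1.7)/(0.7388 − (-0.3319)) = 1.634.
Then μ = 1.7 − (-0.3319)·1.634 = 2.242.

μ = 2.242, σ = 1.634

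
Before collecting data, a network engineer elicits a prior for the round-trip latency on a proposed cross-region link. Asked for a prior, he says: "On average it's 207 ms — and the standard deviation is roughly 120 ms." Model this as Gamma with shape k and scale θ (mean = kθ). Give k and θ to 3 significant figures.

k ≈ 2.98, θ ≈ 69.6

For Gamma(k, scale θ): mean = kθ, variance = kθ², so CV = 1/√k.
CV = SD/mean = 120/207 = 0.5797, hence k = 1/CV² = 2.98.
Then θ = mean/k = 207/2.98 = 69.6.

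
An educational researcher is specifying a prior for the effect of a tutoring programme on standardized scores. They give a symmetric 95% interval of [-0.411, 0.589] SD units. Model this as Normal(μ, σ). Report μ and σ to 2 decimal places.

μ = 0.09, σ = 0.26

A symmetric 95% interval runs μ ± z·σ with z = 1.96.
Half-width = 0.5, so σ = 0.5/1.96 = 0.26.
μ is the interval midpoint, 0.09.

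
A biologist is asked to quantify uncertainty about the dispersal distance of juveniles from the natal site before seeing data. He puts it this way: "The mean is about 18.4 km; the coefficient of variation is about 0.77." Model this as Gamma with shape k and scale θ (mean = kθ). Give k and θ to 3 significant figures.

For Gamma(k, scale θ): mean = kθ, variance = kθ², so CV = 1/√k.
CV = 0.77, hence k = 1/CV² = 1.69.
Then θ = mean/k = 18.4/1.69 = 10.9.

k ≈ 1.69, θ ≈ 10.9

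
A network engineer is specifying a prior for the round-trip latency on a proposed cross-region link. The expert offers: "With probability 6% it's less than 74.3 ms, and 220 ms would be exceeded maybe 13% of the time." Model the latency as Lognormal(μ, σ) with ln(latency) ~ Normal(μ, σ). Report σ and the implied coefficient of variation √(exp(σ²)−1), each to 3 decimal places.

If T ~ Lognormal(μ,σ) then ln T ~ Normal(μ,σ), so the p-quantile of ln T is μ + z_p·σ.
ln(74.3) = 4.308 and ln(220) = 5.394; z_{0.06} = -1.555, z_{0.87} = 1.126.
σ = (5.394 − 4.308)/(1.126 − (-1.555)) = 0.405.
μ = 4.308 − (-1.555)·0.405 = 4.938.
CV = √(exp(σ²)−1) = √(exp(0.1639)−1) = 0.422.

σ ≈ 0.405, CV ≈ 0.422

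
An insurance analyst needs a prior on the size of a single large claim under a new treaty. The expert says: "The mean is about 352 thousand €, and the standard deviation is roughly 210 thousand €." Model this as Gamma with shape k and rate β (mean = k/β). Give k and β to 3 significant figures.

k ≈ 2.81, β ≈ 0.00798

For Gamma(k, rate β): mean = k/β, variance = k/β², so CV = 1/√k.
CV = SD/mean = 210/352 = 0.5966, hence k = 1/CV² = 2.81.
Then β = k/mean = 2.81/352 = 0.00798.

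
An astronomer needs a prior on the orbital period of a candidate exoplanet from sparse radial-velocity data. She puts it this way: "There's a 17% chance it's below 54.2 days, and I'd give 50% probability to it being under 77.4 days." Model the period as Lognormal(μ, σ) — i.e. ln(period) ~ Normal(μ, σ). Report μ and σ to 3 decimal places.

If T ~ Lognormal(μ,σ) then ln T ~ Normal(μ,σ), so the p-quantile of ln T is μ + z_p·σ.
ln(54.2) = 3.993 and ln(77.4) = 4.349; z_{0.17} = -0.9542, z_{0.5} = 0.
σ = (4.349 − 3.993)/(0 − (-0.9542)) = 0.373.
μ = 3.993 − (-0.9542)·0.373 = 4.349.

μ ≈ 4.349, σ ≈ 0.373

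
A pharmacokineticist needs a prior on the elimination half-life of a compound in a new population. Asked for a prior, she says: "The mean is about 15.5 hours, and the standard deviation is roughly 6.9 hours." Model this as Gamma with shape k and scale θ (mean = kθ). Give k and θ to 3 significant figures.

k ≈ 5.05, θ ≈ 3.07

For Gamma(k, scale θ): mean = kθ, variance = kθ², so CV = 1/√k.
CV = SD/mean = 6.9/15.5 = 0.4452, hence k = 1/CV² = 5.05.
Then θ = mean/k = 15.5/5.05 = 3.07.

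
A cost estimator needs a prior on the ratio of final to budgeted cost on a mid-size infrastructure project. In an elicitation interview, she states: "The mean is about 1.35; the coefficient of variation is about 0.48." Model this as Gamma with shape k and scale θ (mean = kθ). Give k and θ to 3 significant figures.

k ≈ 4.34, θ ≈ 0.311

For Gamma(k, scale θ): mean = kθ, variance = kθ², so CV = 1/√k.
CV = 0.48, hence k = 1/CV² = 4.34.
Then θ = mean/k = 1.35/4.34 = 0.311.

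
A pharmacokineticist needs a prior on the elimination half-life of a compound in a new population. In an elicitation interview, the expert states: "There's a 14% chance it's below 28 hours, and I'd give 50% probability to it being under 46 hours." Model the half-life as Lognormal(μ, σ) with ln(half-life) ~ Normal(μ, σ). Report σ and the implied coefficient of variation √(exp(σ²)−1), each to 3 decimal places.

σ ≈ 0.460, CV ≈ 0.485

If T ~ Lognormal(μ,σ) then ln T ~ Normal(μ,σ), so the p-quantile of ln T is μ + z_p·σ.
ln(28) = 3.332 and ln(46) = 3.829; z_{0.14} = -1.08, z_{0.5} = 0.
σ = (3.829 − 3.332)/(0 − (-1.08)) = 0.460.
μ = 3.332 − (-1.08)·0.460 = 3.829.
CV = √(exp(σ²)−1) = √(exp(0.2112)−1) = 0.485.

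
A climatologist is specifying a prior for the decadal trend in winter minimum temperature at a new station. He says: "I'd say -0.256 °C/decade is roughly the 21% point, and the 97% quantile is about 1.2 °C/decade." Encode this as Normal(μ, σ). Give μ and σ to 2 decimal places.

For Normal(μ,σ), the p-quantile is μ + z_p·σ. Here z_{0.21} = -0.8064, z_{0.97} = 1.881.
So -0.256 = μ − 0.8064σ and 1.2 = μ + 1.881σ.
Subtracting: σ = (1.2 − -0.256)/(1.881 − (-0.8064)) = 0.54.
Then μ = -0.256 − (-0.8064)·0.54 = 0.18.

μ = 0.18, σ = 0.54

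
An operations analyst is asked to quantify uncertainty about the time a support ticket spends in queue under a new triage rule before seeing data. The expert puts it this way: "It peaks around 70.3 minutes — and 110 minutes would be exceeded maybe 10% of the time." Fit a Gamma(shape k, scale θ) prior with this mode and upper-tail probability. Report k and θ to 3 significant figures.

Gamma(k,θ) with k>1 has mode (k−1)θ, so θ = 70.3/(k−1).
Need P(X < 110) = 0.9 with θ tied to k this way. Start at k = 2, θ = 70.3: P(X<110) ≈ 0.464.
Too low — raise k to concentrate. Iterating converges to k ≈ 10.3.
Then θ = 70.3/(10.3−1) ≈ 7.52.

k ≈ 10.3, θ ≈ 7.52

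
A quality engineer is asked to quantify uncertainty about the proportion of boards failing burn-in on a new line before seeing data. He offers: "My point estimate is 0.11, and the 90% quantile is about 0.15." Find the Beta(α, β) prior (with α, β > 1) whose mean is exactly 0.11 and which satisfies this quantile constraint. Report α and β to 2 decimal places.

With mean 0.11 fixed, write α = 0.11s, β = 0.89s where s = α+β.
Need P(θ < 0.15) = 0.9 under Beta(0.11s, 0.89s). Normal approximation: (q−m)/√(m(1−m)/s) ≈ z_{0.9} = 1.28, so s ≈ 0.11·0.89·(1.28)²/(0.15−0.11)² = 100.5.
At s = 100.5: P(θ<0.15) ≈ 0.894. Adjusting to match 0.9 gives s ≈ 106.74.
So α = 0.11·106.74 ≈ 11.74, β = 0.89·106.74 ≈ 95.00.

α ≈ 11.74, β ≈ 95.00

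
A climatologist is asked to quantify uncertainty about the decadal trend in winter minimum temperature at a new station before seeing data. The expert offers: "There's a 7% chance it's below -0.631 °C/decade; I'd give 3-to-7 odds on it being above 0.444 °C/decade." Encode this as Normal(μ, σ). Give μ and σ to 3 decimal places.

For Normal(μ,σ), the p-quantile is μ + z_p·σ. Here z_{0.07} = -1.476, z_{0.7} = 0.5244.
So -0.631 = μ − 1.476σ and 0.444 = μ + 0.5244σ.
Subtracting: σ = (0.444 − -0.631)/(0.5244 − (-1.476)) = 0.537.
Then μ = -0.631 − (-1.476)·0.537 = 0.162.

μ = 0.162, σ = 0.537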